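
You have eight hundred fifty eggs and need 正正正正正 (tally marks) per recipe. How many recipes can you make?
Convert eight hundred fifty (English words) → 8×100 + 50 = 850 (decimal)
Convert 正正正正正 (tally marks) → 5 + 5 + 5 + 5 + 5 = 25 (decimal)
Compute 850 ÷ 25 = 34
34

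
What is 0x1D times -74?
Convert 0x1D (hexadecimal) → 1×16 + 13 = 29 (decimal)
Compute 29 × -74 = -2146
-2146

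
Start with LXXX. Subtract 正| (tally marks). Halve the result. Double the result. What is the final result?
Convert LXXX (Roman numeral) → 50 + 10 + 10 + 10 = 80 (decimal)
Start: 80
Convert 正| (tally marks) → 5 + 1 = 6 (decimal)
80 - 6 = 74
74 ÷ 2 = 37
37 × 2 = 74
74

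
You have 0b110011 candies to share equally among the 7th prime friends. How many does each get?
Convert 0b110011 (binary) → 32 + 16 + 2 + 1 = 51 (decimal)
Convert the 7th prime (prime index) → 17 (decimal)
Compute 51 ÷ 17 = 3
3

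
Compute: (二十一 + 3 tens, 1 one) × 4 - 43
Convert 二十一 (Chinese numeral) → 2×10 + 1 = 21 (decimal)
Convert 3 tens, 1 one (place-value notation) → 3×10 + 1 = 31 (decimal)
Expression in decimal: (21 + 31) × 4 - 43
Parentheses first: 21 + 31 = 52
Multiply: 52 × 4 = 208
Subtract: 208 - 43 = 165
165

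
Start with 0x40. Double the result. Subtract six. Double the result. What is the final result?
Convert 0x40 (hexadecimal) → 4×16 = 64 (decimal)
Start: 64
64 × 2 = 128
Convert six (English words) → 6 (decimal)
128 - 6 = 122
122 × 2 = 244
244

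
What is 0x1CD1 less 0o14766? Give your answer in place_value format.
Convert 0x1CD1 (hexadecimal) → 1×4096 + 12×256 + 13×16 + 1 = 7377 (decimal)
Convert 0o14766 (octal) → 1×4096 + 4×512 + 7×64 + 6×8 + 6 = 6646 (decimal)
Compute 7377 - 6646 = 731
Convert 731 (decimal) → 731 = 7×100 + 3×10 + 1 → 7 hundreds, 3 tens, 1 one (place-value notation)
7 hundreds, 3 tens, 1 one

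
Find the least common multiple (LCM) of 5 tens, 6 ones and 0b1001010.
Convert 5 tens, 6 ones (place-value notation) → 5×10 + 6 = 56 (decimal)
Convert 0b1001010 (binary) → 64 + 8 + 2 = 74 (decimal)
Compute lcm(56, 74) = 2072
2072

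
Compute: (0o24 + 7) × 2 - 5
Convert 0o24 (octal) → 2×8 + 4 = 20 (decimal)
Expression in decimal: (20 + 7) × 2 - 5
Parentheses first: 20 + 7 = 27
Multiply: 27 × 2 = 54
Subtract: 54 - 5 = 49
49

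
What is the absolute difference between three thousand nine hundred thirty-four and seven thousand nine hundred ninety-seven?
Convert three thousand nine hundred thirty-four (English words) → 3×1000 + 9×100 + 34 = 3934 (decimal)
Convert seven thousand nine hundred ninety-seven (English words) → 7×1000 + 9×100 + 97 = 7997 (decimal)
Compute |3934 - 7997| = 4063
4063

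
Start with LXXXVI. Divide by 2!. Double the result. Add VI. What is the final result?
Convert LXXXVI (Roman numeral) → 50 + 10 + 10 + 10 + 5 + 1 = 86 (decimal)
Start: 86
Convert 2! (factorial) → 2 (decimal)
86 ÷ 2 = 43
43 × 2 = 86
Convert VI (Roman numeral) → 5 + 1 = 6 (decimal)
86 + 6 = 92
92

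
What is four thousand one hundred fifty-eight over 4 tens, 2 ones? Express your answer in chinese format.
Convert four thousand one hundred fifty-eight (English words) → 4×1000 + 1×100 + 58 = 4158 (decimal)
Convert 4 tens, 2 ones (place-value notation) → 4×10 + 2 = 42 (decimal)
Compute 4158 ÷ 42 = 99
Convert 99 (decimal) → 99 = 9×10 + 9 → 九十九 (Chinese numeral)
九十九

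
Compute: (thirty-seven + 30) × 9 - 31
Convert thirty-seven (English words) → 37 (decimal)
Expression in decimal: (37 + 30) × 9 - 31
Parentheses first: 37 + 30 = 67
Multiply: 67 × 9 = 603
Subtract: 603 - 31 = 572
572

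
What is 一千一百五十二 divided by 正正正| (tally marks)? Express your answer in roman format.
Convert 一千一百五十二 (Chinese numeral) → 1×1000 + 1×100 + 5×10 + 2 = 1152 (decimal)
Convert 正正正| (tally marks) → 5 + 5 + 5 + 1 = 16 (decimal)
Compute 1152 ÷ 16 = 72
Convert 72 (decimal) → 72 = 50 + 10 + 10 + 1 + 1 → LXXII (Roman numeral)
LXXII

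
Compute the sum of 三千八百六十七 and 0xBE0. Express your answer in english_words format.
Convert 三千八百六十七 (Chinese numeral) → 3×1000 + 8×100 + 6×10 + 7 = 3867 (decimal)
Convert 0xBE0 (hexadecimal) → 11×256 + 14×16 = 3040 (decimal)
Compute 3867 + 3040 = 6907
Convert 6907 (decimal) → 6907 = 6×1000 + 9×100 + 7 → six thousand nine hundred seven (English words)
six thousand nine hundred seven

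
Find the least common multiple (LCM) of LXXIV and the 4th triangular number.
Convert LXXIV (Roman numeral) → 50 + 10 + 10 + 4 = 74 (decimal)
Convert the 4th triangular number (triangular index) → 4×5/2 = 10 (decimal)
Compute lcm(74, 10) = 370
370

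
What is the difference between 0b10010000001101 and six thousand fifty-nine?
Convert 0b10010000001101 (binary) → 8192 + 1024 + 8 + 4 + 1 = 9229 (decimal)
Convert six thousand fifty-nine (English words) → 6×1000 + 59 = 6059 (decimal)
Difference: |9229 - 6059| = 3170
3170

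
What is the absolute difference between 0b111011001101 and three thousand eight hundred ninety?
Convert 0b111011001101 (binary) → 2048 + 1024 + 512 + 128 + 64 + 8 + 4 + 1 = 3789 (decimal)
Convert three thousand eight hundred ninety (English words) → 3×1000 + 8×100 + 90 = 3890 (decimal)
Compute |3789 - 3890| = 101
101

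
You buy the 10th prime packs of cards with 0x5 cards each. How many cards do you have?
Convert 0x5 (hexadecimal) → 5 (decimal)
Convert the 10th prime (prime index) → 29 (decimal)
Compute 5 × 29 = 145
145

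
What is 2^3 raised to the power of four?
Convert 2^3 (power) → 8 (decimal)
Convert four (English words) → 4 (decimal)
Compute 8 ^ 4 = 4096
4096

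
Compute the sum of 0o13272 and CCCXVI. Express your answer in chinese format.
Convert 0o13272 (octal) → 1×4096 + 3×512 + 2×64 + 7×8 + 2 = 5818 (decimal)
Convert CCCXVI (Roman numeral) → 100 + 100 + 100 + 10 + 5 + 1 = 316 (decimal)
Compute 5818 + 316 = 6134
Convert 6134 (decimal) → 6134 = 6×1000 + 1×100 + 3×10 + 4 → 六千一百三十四 (Chinese numeral)
六千一百三十四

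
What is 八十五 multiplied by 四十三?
Convert 八十五 (Chinese numeral) → 8×10 + 5 = 85 (decimal)
Convert 四十三 (Chinese numeral) → 4×10 + 3 = 43 (decimal)
Compute 85 × 43 = 3655
3655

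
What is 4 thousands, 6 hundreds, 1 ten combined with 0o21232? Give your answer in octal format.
Convert 4 thousands, 6 hundreds, 1 ten (place-value notation) → 4×1000 + 6×100 + 1×10 = 4610 (decimal)
Convert 0o21232 (octal) → 2×4096 + 1×512 + 2×64 + 3×8 + 2 = 8858 (decimal)
Compute 4610 + 8858 = 13468
Convert 13468 (decimal) → 13468 = 3×4096 + 2×512 + 2×64 + 3×8 + 4 → 0o32234 (octal)
0o32234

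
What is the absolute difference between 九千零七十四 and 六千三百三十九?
Convert 九千零七十四 (Chinese numeral) → 9×1000 + 7×10 + 4 = 9074 (decimal)
Convert 六千三百三十九 (Chinese numeral) → 6×1000 + 3×100 + 3×10 + 9 = 6339 (decimal)
Compute |9074 - 6339| = 2735
2735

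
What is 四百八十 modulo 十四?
Convert 四百八十 (Chinese numeral) → 4×100 + 8×10 = 480 (decimal)
Convert 十四 (Chinese numeral) → 1×10 + 4 = 14 (decimal)
Compute 480 mod 14 = 4
4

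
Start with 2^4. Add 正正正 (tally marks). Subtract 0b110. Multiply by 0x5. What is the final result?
Convert 2^4 (power) → 16 (decimal)
Start: 16
Convert 正正正 (tally marks) → 5 + 5 + 5 = 15 (decimal)
16 + 15 = 31
Convert 0b110 (binary) → 4 + 2 = 6 (decimal)
31 - 6 = 25
Convert 0x5 (hexadecimal) → 5 (decimal)
25 × 5 = 125
125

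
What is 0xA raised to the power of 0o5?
Convert 0xA (hexadecimal) → 10 (decimal)
Convert 0o5 (octal) → 5 (decimal)
Compute 10 ^ 5 = 100000
100000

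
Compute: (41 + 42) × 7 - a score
Convert a score (colloquial) → 20 (decimal)
Expression in decimal: (41 + 42) × 7 - 20
Parentheses first: 41 + 42 = 83
Multiply: 83 × 7 = 581
Subtract: 581 - 20 = 561
561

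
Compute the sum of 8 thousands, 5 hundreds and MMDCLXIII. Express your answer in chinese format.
Convert 8 thousands, 5 hundreds (place-value notation) → 8×1000 + 5×100 = 8500 (decimal)
Convert MMDCLXIII (Roman numeral) → 1000 + 1000 + 500 + 100 + 50 + 10 + 1 + 1 + 1 = 2663 (decimal)
Compute 8500 + 2663 = 11163
Convert 11163 (decimal) → 11163 = 1×10000 + 1×1000 + 1×100 + 6×10 + 3 → 一万一千一百六十三 (Chinese numeral)
一万一千一百六十三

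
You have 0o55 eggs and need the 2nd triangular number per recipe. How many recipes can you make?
Convert 0o55 (octal) → 5×8 + 5 = 45 (decimal)
Convert the 2nd triangular number (triangular index) → 2×3/2 = 3 (decimal)
Compute 45 ÷ 3 = 15
15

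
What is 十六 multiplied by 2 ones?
Convert 十六 (Chinese numeral) → 1×10 + 6 = 16 (decimal)
Convert 2 ones (place-value notation) → 2 (decimal)
Compute 16 × 2 = 32
32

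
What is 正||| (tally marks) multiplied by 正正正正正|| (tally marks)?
Convert 正||| (tally marks) → 5 + 3 = 8 (decimal)
Convert 正正正正正|| (tally marks) → 5 + 5 + 5 + 5 + 5 + 2 = 27 (decimal)
Compute 8 × 27 = 216
216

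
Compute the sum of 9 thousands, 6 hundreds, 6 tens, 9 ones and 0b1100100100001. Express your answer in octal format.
Convert 9 thousands, 6 hundreds, 6 tens, 9 ones (place-value notation) → 9×1000 + 6×100 + 6×10 + 9 = 9669 (decimal)
Convert 0b1100100100001 (binary) → 4096 + 2048 + 256 + 32 + 1 = 6433 (decimal)
Compute 9669 + 6433 = 16102
Convert 16102 (decimal) → 16102 = 3×4096 + 7×512 + 3×64 + 4×8 + 6 → 0o37346 (octal)
0o37346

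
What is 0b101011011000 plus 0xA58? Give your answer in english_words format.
Convert 0b101011011000 (binary) → 2048 + 512 + 128 + 64 + 16 + 8 = 2776 (decimal)
Convert 0xA58 (hexadecimal) → 10×256 + 5×16 + 8 = 2648 (decimal)
Compute 2776 + 2648 = 5424
Convert 5424 (decimal) → 5424 = 5×1000 + 4×100 + 24 → five thousand four hundred twenty-four (English words)
five thousand four hundred twenty-four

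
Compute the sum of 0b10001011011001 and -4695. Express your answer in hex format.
Convert 0b10001011011001 (binary) → 8192 + 512 + 128 + 64 + 16 + 8 + 1 = 8921 (decimal)
Compute 8921 + -4695 = 4226
Convert 4226 (decimal) → 4226 = 1×4096 + 8×16 + 2 → 0x1082 (hexadecimal)
0x1082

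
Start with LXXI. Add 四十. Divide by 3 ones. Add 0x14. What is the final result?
Convert LXXI (Roman numeral) → 50 + 10 + 10 + 1 = 71 (decimal)
Start: 71
Convert 四十 (Chinese numeral) → 4×10 = 40 (decimal)
71 + 40 = 111
Convert 3 ones (place-value notation) → 3 (decimal)
111 ÷ 3 = 37
Convert 0x14 (hexadecimal) → 1×16 + 4 = 20 (decimal)
37 + 20 = 57
57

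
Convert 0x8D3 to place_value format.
Convert 0x8D3 (hexadecimal) → 8×256 + 13×16 + 3 = 2259 (decimal)
Convert 2259 (decimal) → 2259 = 2×1000 + 2×100 + 5×10 + 9 → 2 thousands, 2 hundreds, 5 tens, 9 ones (place-value notation)
2 thousands, 2 hundreds, 5 tens, 9 ones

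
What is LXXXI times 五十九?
Convert LXXXI (Roman numeral) → 50 + 10 + 10 + 10 + 1 = 81 (decimal)
Convert 五十九 (Chinese numeral) → 5×10 + 9 = 59 (decimal)
Compute 81 × 59 = 4779
4779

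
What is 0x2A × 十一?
Convert 0x2A (hexadecimal) → 2×16 + 10 = 42 (decimal)
Convert 十一 (Chinese numeral) → 1×10 + 1 = 11 (decimal)
Compute 42 × 11 = 462
462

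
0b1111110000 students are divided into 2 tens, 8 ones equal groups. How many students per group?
Convert 0b1111110000 (binary) → 512 + 256 + 128 + 64 + 32 + 16 = 1008 (decimal)
Convert 2 tens, 8 ones (place-value notation) → 2×10 + 8 = 28 (decimal)
Compute 1008 ÷ 28 = 36
36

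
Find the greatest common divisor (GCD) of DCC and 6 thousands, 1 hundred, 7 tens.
Convert DCC (Roman numeral) → 500 + 100 + 100 = 700 (decimal)
Convert 6 thousands, 1 hundred, 7 tens (place-value notation) → 6×1000 + 1×100 + 7×10 = 6170 (decimal)
Compute gcd(700, 6170) = 10
10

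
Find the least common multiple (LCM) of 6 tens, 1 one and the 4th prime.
Convert 6 tens, 1 one (place-value notation) → 6×10 + 1 = 61 (decimal)
Convert the 4th prime (prime index) → 7 (decimal)
Compute lcm(61, 7) = 427
427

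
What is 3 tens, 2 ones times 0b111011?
Convert 3 tens, 2 ones (place-value notation) → 3×10 + 2 = 32 (decimal)
Convert 0b111011 (binary) → 32 + 16 + 8 + 2 + 1 = 59 (decimal)
Compute 32 × 59 = 1888
1888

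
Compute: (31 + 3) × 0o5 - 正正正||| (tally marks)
Convert 0o5 (octal) → 5 (decimal)
Convert 正正正||| (tally marks) → 5 + 5 + 5 + 3 = 18 (decimal)
Expression in decimal: (31 + 3) × 5 - 18
Parentheses first: 31 + 3 = 34
Multiply: 34 × 5 = 170
Subtract: 170 - 18 = 152
152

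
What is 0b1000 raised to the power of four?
Convert 0b1000 (binary) → 8 (decimal)
Convert four (English words) → 4 (decimal)
Compute 8 ^ 4 = 4096
4096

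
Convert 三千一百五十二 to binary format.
Convert 三千一百五十二 (Chinese numeral) → 3×1000 + 1×100 + 5×10 + 2 = 3152 (decimal)
Convert 3152 (decimal) → 3152 = 2048 + 1024 + 64 + 16 → 0b110001010000 (binary)
0b110001010000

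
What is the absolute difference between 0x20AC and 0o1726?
Convert 0x20AC (hexadecimal) → 2×4096 + 10×16 + 12 = 8364 (decimal)
Convert 0o1726 (octal) → 1×512 + 7×64 + 2×8 + 6 = 982 (decimal)
Compute |8364 - 982| = 7382
7382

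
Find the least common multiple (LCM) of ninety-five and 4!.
Convert ninety-five (English words) → 95 (decimal)
Convert 4! (factorial) → 24 (decimal)
Compute lcm(95, 24) = 2280
2280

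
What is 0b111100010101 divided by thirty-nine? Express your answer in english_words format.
Convert 0b111100010101 (binary) → 2048 + 1024 + 512 + 256 + 16 + 4 + 1 = 3861 (decimal)
Convert thirty-nine (English words) → 39 (decimal)
Compute 3861 ÷ 39 = 99
Convert 99 (decimal) → ninety-nine (English words)
ninety-nine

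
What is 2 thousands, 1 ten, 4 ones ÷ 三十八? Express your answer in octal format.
Convert 2 thousands, 1 ten, 4 ones (place-value notation) → 2×1000 + 1×10 + 4 = 2014 (decimal)
Convert 三十八 (Chinese numeral) → 3×10 + 8 = 38 (decimal)
Compute 2014 ÷ 38 = 53
Convert 53 (decimal) → 53 = 6×8 + 5 → 0o65 (octal)
0o65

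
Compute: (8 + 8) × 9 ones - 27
Convert 9 ones (place-value notation) → 9 (decimal)
Expression in decimal: (8 + 8) × 9 - 27
Parentheses first: 8 + 8 = 16
Multiply: 16 × 9 = 144
Subtract: 144 - 27 = 117
117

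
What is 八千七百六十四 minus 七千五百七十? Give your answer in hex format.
Convert 八千七百六十四 (Chinese numeral) → 8×1000 + 7×100 + 6×10 + 4 = 8764 (decimal)
Convert 七千五百七十 (Chinese numeral) → 7×1000 + 5×100 + 7×10 = 7570 (decimal)
Compute 8764 - 7570 = 1194
Convert 1194 (decimal) → 1194 = 4×256 + 10×16 + 10 → 0x4AA (hexadecimal)
0x4AA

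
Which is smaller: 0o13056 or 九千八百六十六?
Convert 0o13056 (octal) → 1×4096 + 3×512 + 5×8 + 6 = 5678 (decimal)
Convert 九千八百六十六 (Chinese numeral) → 9×1000 + 8×100 + 6×10 + 6 = 9866 (decimal)
Compare 5678 vs 9866: smaller = 5678
5678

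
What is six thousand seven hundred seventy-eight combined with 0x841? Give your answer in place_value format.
Convert six thousand seven hundred seventy-eight (English words) → 6×1000 + 7×100 + 78 = 6778 (decimal)
Convert 0x841 (hexadecimal) → 8×256 + 4×16 + 1 = 2113 (decimal)
Compute 6778 + 2113 = 8891
Convert 8891 (decimal) → 8891 = 8×1000 + 8×100 + 9×10 + 1 → 8 thousands, 8 hundreds, 9 tens, 1 one (place-value notation)
8 thousands, 8 hundreds, 9 tens, 1 one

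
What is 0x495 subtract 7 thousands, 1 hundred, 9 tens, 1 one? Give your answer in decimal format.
Convert 0x495 (hexadecimal) → 4×256 + 9×16 + 5 = 1173 (decimal)
Convert 7 thousands, 1 hundred, 9 tens, 1 one (place-value notation) → 7×1000 + 1×100 + 9×10 + 1 = 7191 (decimal)
Compute 1173 - 7191 = -6018
-6018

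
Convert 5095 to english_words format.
Convert 5095 (decimal) → 5095 = 5×1000 + 95 → five thousand ninety-five (English words)
five thousand ninety-five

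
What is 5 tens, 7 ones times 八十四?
Convert 5 tens, 7 ones (place-value notation) → 5×10 + 7 = 57 (decimal)
Convert 八十四 (Chinese numeral) → 8×10 + 4 = 84 (decimal)
Compute 57 × 84 = 4788
4788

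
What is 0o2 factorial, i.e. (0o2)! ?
Convert 0o2 (octal) → 2 (decimal)
Compute 2! = 2
2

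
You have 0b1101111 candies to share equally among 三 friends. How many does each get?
Convert 0b1101111 (binary) → 64 + 32 + 8 + 4 + 2 + 1 = 111 (decimal)
Convert 三 (Chinese numeral) → 3 (decimal)
Compute 111 ÷ 3 = 37
37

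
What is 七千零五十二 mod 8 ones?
Convert 七千零五十二 (Chinese numeral) → 7×1000 + 5×10 + 2 = 7052 (decimal)
Convert 8 ones (place-value notation) → 8 (decimal)
Compute 7052 mod 8 = 4
4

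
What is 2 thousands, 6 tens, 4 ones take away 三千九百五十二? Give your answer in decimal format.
Convert 2 thousands, 6 tens, 4 ones (place-value notation) → 2×1000 + 6×10 + 4 = 2064 (decimal)
Convert 三千九百五十二 (Chinese numeral) → 3×1000 + 9×100 + 5×10 + 2 = 3952 (decimal)
Compute 2064 - 3952 = -1888
-1888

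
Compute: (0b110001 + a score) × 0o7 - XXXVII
Convert 0b110001 (binary) → 32 + 16 + 1 = 49 (decimal)
Convert a score (colloquial) → 20 (decimal)
Convert 0o7 (octal) → 7 (decimal)
Convert XXXVII (Roman numeral) → 10 + 10 + 10 + 5 + 1 + 1 = 37 (decimal)
Expression in decimal: (49 + 20) × 7 - 37
Parentheses first: 49 + 20 = 69
Multiply: 69 × 7 = 483
Subtract: 483 - 37 = 446
446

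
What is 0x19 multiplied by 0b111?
Convert 0x19 (hexadecimal) → 1×16 + 9 = 25 (decimal)
Convert 0b111 (binary) → 4 + 2 + 1 = 7 (decimal)
Compute 25 × 7 = 175
175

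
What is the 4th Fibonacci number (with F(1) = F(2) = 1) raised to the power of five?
Convert the 4th Fibonacci number (with F(1) = F(2) = 1) (Fibonacci index) → 1, 1, 2, 3 → 3 (decimal)
Convert five (English words) → 5 (decimal)
Compute 3 ^ 5 = 243
243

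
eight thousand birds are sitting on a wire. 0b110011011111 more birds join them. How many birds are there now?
Convert eight thousand (English words) → 8×1000 = 8000 (decimal)
Convert 0b110011011111 (binary) → 2048 + 1024 + 128 + 64 + 16 + 8 + 4 + 2 + 1 = 3295 (decimal)
Compute 8000 + 3295 = 11295
11295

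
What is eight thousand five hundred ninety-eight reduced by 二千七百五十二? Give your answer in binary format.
Convert eight thousand five hundred ninety-eight (English words) → 8×1000 + 5×100 + 98 = 8598 (decimal)
Convert 二千七百五十二 (Chinese numeral) → 2×1000 + 7×100 + 5×10 + 2 = 2752 (decimal)
Compute 8598 - 2752 = 5846
Convert 5846 (decimal) → 5846 = 4096 + 1024 + 512 + 128 + 64 + 16 + 4 + 2 → 0b1011011010110 (binary)
0b1011011010110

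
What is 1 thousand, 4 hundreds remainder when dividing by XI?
Convert 1 thousand, 4 hundreds (place-value notation) → 1×1000 + 4×100 = 1400 (decimal)
Convert XI (Roman numeral) → 10 + 1 = 11 (decimal)
Compute 1400 mod 11 = 3
3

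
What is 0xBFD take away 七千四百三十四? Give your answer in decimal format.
Convert 0xBFD (hexadecimal) → 11×256 + 15×16 + 13 = 3069 (decimal)
Convert 七千四百三十四 (Chinese numeral) → 7×1000 + 4×100 + 3×10 + 4 = 7434 (decimal)
Compute 3069 - 7434 = -4365
-4365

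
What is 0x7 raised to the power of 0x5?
Convert 0x7 (hexadecimal) → 7 (decimal)
Convert 0x5 (hexadecimal) → 5 (decimal)
Compute 7 ^ 5 = 16807
16807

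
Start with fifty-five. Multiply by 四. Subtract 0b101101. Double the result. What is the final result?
Convert fifty-five (English words) → 55 (decimal)
Start: 55
Convert 四 (Chinese numeral) → 4 (decimal)
55 × 4 = 220
Convert 0b101101 (binary) → 32 + 8 + 4 + 1 = 45 (decimal)
220 - 45 = 175
175 × 2 = 350
350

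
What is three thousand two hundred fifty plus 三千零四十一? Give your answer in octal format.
Convert three thousand two hundred fifty (English words) → 3×1000 + 2×100 + 50 = 3250 (decimal)
Convert 三千零四十一 (Chinese numeral) → 3×1000 + 4×10 + 1 = 3041 (decimal)
Compute 3250 + 3041 = 6291
Convert 6291 (decimal) → 6291 = 1×4096 + 4×512 + 2×64 + 2×8 + 3 → 0o14223 (octal)
0o14223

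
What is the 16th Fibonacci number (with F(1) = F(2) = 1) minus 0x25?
The 16th Fibonacci number (with F(1) = F(2) = 1) = 987
Convert 0x25 (hexadecimal) → 2×16 + 5 = 37 (decimal)
Compute 987 - 37 = 950
950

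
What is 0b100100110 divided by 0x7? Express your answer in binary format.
Convert 0b100100110 (binary) → 256 + 32 + 4 + 2 = 294 (decimal)
Convert 0x7 (hexadecimal) → 7 (decimal)
Compute 294 ÷ 7 = 42
Convert 42 (decimal) → 42 = 32 + 8 + 2 → 0b101010 (binary)
0b101010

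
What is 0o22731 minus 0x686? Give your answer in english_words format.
Convert 0o22731 (octal) → 2×4096 + 2×512 + 7×64 + 3×8 + 1 = 9689 (decimal)
Convert 0x686 (hexadecimal) → 6×256 + 8×16 + 6 = 1670 (decimal)
Compute 9689 - 1670 = 8019
Convert 8019 (decimal) → 8019 = 8×1000 + 19 → eight thousand nineteen (English words)
eight thousand nineteen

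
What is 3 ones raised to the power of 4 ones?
Convert 3 ones (place-value notation) → 3 (decimal)
Convert 4 ones (place-value notation) → 4 (decimal)
Compute 3 ^ 4 = 81
81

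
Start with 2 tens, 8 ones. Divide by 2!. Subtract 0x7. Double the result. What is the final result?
Convert 2 tens, 8 ones (place-value notation) → 2×10 + 8 = 28 (decimal)
Start: 28
Convert 2! (factorial) → 2 (decimal)
28 ÷ 2 = 14
Convert 0x7 (hexadecimal) → 7 (decimal)
14 - 7 = 7
7 × 2 = 14
14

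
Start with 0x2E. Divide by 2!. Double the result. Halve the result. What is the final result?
Convert 0x2E (hexadecimal) → 2×16 + 14 = 46 (decimal)
Start: 46
Convert 2! (factorial) → 2 (decimal)
46 ÷ 2 = 23
23 × 2 = 46
46 ÷ 2 = 23
23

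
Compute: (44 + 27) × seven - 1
Convert seven (English words) → 7 (decimal)
Expression in decimal: (44 + 27) × 7 - 1
Parentheses first: 44 + 27 = 71
Multiply: 71 × 7 = 497
Subtract: 497 - 1 = 496
496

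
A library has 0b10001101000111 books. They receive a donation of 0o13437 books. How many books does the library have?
Convert 0b10001101000111 (binary) → 8192 + 512 + 256 + 64 + 4 + 2 + 1 = 9031 (decimal)
Convert 0o13437 (octal) → 1×4096 + 3×512 + 4×64 + 3×8 + 7 = 5919 (decimal)
Compute 9031 + 5919 = 14950
14950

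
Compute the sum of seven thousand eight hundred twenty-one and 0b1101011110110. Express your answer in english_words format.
Convert seven thousand eight hundred twenty-one (English words) → 7×1000 + 8×100 + 21 = 7821 (decimal)
Convert 0b1101011110110 (binary) → 4096 + 2048 + 512 + 128 + 64 + 32 + 16 + 4 + 2 = 6902 (decimal)
Compute 7821 + 6902 = 14723
Convert 14723 (decimal) → 14723 = 14×1000 + 7×100 + 23 → fourteen thousand seven hundred twenty-three (English words)
fourteen thousand seven hundred twenty-three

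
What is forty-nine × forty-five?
Convert forty-nine (English words) → 49 (decimal)
Convert forty-five (English words) → 45 (decimal)
Compute 49 × 45 = 2205
2205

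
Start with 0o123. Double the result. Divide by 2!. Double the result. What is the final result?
Convert 0o123 (octal) → 1×64 + 2×8 + 3 = 83 (decimal)
Start: 83
83 × 2 = 166
Convert 2! (factorial) → 2 (decimal)
166 ÷ 2 = 83
83 × 2 = 166
166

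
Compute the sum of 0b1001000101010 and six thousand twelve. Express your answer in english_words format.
Convert 0b1001000101010 (binary) → 4096 + 512 + 32 + 8 + 2 = 4650 (decimal)
Convert six thousand twelve (English words) → 6×1000 + 12 = 6012 (decimal)
Compute 4650 + 6012 = 10662
Convert 10662 (decimal) → 10662 = 10×1000 + 6×100 + 62 → ten thousand six hundred sixty-two (English words)
ten thousand six hundred sixty-two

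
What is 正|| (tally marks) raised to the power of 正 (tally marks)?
Convert 正|| (tally marks) → 5 + 2 = 7 (decimal)
Convert 正 (tally marks) → 5 (decimal)
Compute 7 ^ 5 = 16807
16807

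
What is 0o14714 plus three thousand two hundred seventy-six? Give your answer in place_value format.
Convert 0o14714 (octal) → 1×4096 + 4×512 + 7×64 + 1×8 + 4 = 6604 (decimal)
Convert three thousand two hundred seventy-six (English words) → 3×1000 + 2×100 + 76 = 3276 (decimal)
Compute 6604 + 3276 = 9880
Convert 9880 (decimal) → 9880 = 9×1000 + 8×100 + 8×10 → 9 thousands, 8 hundreds, 8 tens (place-value notation)
9 thousands, 8 hundreds, 8 tens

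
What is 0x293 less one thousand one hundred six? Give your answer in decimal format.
Convert 0x293 (hexadecimal) → 2×256 + 9×16 + 3 = 659 (decimal)
Convert one thousand one hundred six (English words) → 1×1000 + 1×100 + 6 = 1106 (decimal)
Compute 659 - 1106 = -447
-447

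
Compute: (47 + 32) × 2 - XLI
Convert XLI (Roman numeral) → 40 + 1 = 41 (decimal)
Expression in decimal: (47 + 32) × 2 - 41
Parentheses first: 47 + 32 = 79
Multiply: 79 × 2 = 158
Subtract: 158 - 41 = 117
117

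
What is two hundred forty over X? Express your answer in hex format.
Convert two hundred forty (English words) → 2×100 + 40 = 240 (decimal)
Convert X (Roman numeral) → 10 (decimal)
Compute 240 ÷ 10 = 24
Convert 24 (decimal) → 24 = 1×16 + 8 → 0x18 (hexadecimal)
0x18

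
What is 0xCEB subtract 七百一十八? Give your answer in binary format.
Convert 0xCEB (hexadecimal) → 12×256 + 14×16 + 11 = 3307 (decimal)
Convert 七百一十八 (Chinese numeral) → 7×100 + 1×10 + 8 = 718 (decimal)
Compute 3307 - 718 = 2589
Convert 2589 (decimal) → 2589 = 2048 + 512 + 16 + 8 + 4 + 1 → 0b101000011101 (binary)
0b101000011101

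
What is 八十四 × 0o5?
Convert 八十四 (Chinese numeral) → 8×10 + 4 = 84 (decimal)
Convert 0o5 (octal) → 5 (decimal)
Compute 84 × 5 = 420
420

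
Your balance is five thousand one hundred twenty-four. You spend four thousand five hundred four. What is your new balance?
Convert five thousand one hundred twenty-four (English words) → 5×1000 + 1×100 + 24 = 5124 (decimal)
Convert four thousand five hundred four (English words) → 4×1000 + 5×100 + 4 = 4504 (decimal)
Compute 5124 - 4504 = 620
620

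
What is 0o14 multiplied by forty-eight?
Convert 0o14 (octal) → 1×8 + 4 = 12 (decimal)
Convert forty-eight (English words) → 48 (decimal)
Compute 12 × 48 = 576
576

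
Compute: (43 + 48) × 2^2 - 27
Convert 2^2 (power) → 4 (decimal)
Expression in decimal: (43 + 48) × 4 - 27
Parentheses first: 43 + 48 = 91
Multiply: 91 × 4 = 364
Subtract: 364 - 27 = 337
337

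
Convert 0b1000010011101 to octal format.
Convert 0b1000010011101 (binary) → 4096 + 128 + 16 + 8 + 4 + 1 = 4253 (decimal)
Convert 4253 (decimal) → 4253 = 1×4096 + 2×64 + 3×8 + 5 → 0o10235 (octal)
0o10235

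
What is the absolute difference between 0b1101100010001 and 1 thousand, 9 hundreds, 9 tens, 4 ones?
Convert 0b1101100010001 (binary) → 4096 + 2048 + 512 + 256 + 16 + 1 = 6929 (decimal)
Convert 1 thousand, 9 hundreds, 9 tens, 4 ones (place-value notation) → 1×1000 + 9×100 + 9×10 + 4 = 1994 (decimal)
Compute |6929 - 1994| = 4935
4935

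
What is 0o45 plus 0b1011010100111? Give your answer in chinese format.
Convert 0o45 (octal) → 4×8 + 5 = 37 (decimal)
Convert 0b1011010100111 (binary) → 4096 + 1024 + 512 + 128 + 32 + 4 + 2 + 1 = 5799 (decimal)
Compute 37 + 5799 = 5836
Convert 5836 (decimal) → 5836 = 5×1000 + 8×100 + 3×10 + 6 → 五千八百三十六 (Chinese numeral)
五千八百三十六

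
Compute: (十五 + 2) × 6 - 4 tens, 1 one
Convert 十五 (Chinese numeral) → 1×10 + 5 = 15 (decimal)
Convert 4 tens, 1 one (place-value notation) → 4×10 + 1 = 41 (decimal)
Expression in decimal: (15 + 2) × 6 - 41
Parentheses first: 15 + 2 = 17
Multiply: 17 × 6 = 102
Subtract: 102 - 41 = 61
61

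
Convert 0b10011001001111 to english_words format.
Convert 0b10011001001111 (binary) → 8192 + 1024 + 512 + 64 + 8 + 4 + 2 + 1 = 9807 (decimal)
Convert 9807 (decimal) → 9807 = 9×1000 + 8×100 + 7 → nine thousand eight hundred seven (English words)
nine thousand eight hundred seven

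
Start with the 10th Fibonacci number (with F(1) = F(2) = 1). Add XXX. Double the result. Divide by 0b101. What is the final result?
Convert the 10th Fibonacci number (with F(1) = F(2) = 1) (Fibonacci index) → 1, 1, 2, 3, 5, 8, 13, 21, 34, 55 → 55 (decimal)
Start: 55
Convert XXX (Roman numeral) → 10 + 10 + 10 = 30 (decimal)
55 + 30 = 85
85 × 2 = 170
Convert 0b101 (binary) → 4 + 1 = 5 (decimal)
170 ÷ 5 = 34
34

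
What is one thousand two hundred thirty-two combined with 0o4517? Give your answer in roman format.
Convert one thousand two hundred thirty-two (English words) → 1×1000 + 2×100 + 32 = 1232 (decimal)
Convert 0o4517 (octal) → 4×512 + 5×64 + 1×8 + 7 = 2383 (decimal)
Compute 1232 + 2383 = 3615
Convert 3615 (decimal) → 3615 = 1000 + 1000 + 1000 + 500 + 100 + 10 + 5 → MMMDCXV (Roman numeral)
MMMDCXV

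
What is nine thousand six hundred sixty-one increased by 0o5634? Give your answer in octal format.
Convert nine thousand six hundred sixty-one (English words) → 9×1000 + 6×100 + 61 = 9661 (decimal)
Convert 0o5634 (octal) → 5×512 + 6×64 + 3×8 + 4 = 2972 (decimal)
Compute 9661 + 2972 = 12633
Convert 12633 (decimal) → 12633 = 3×4096 + 5×64 + 3×8 + 1 → 0o30531 (octal)
0o30531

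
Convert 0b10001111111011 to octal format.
Convert 0b10001111111011 (binary) → 8192 + 512 + 256 + 128 + 64 + 32 + 16 + 8 + 2 + 1 = 9211 (decimal)
Convert 9211 (decimal) → 9211 = 2×4096 + 1×512 + 7×64 + 7×8 + 3 → 0o21773 (octal)
0o21773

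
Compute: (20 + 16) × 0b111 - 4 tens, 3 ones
Convert 0b111 (binary) → 4 + 2 + 1 = 7 (decimal)
Convert 4 tens, 3 ones (place-value notation) → 4×10 + 3 = 43 (decimal)
Expression in decimal: (20 + 16) × 7 - 43
Parentheses first: 20 + 16 = 36
Multiply: 36 × 7 = 252
Subtract: 252 - 43 = 209
209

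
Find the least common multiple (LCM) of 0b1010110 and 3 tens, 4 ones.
Convert 0b1010110 (binary) → 64 + 16 + 4 + 2 = 86 (decimal)
Convert 3 tens, 4 ones (place-value notation) → 3×10 + 4 = 34 (decimal)
Compute lcm(86, 34) = 1462
1462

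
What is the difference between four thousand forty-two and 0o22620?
Convert four thousand forty-two (English words) → 4×1000 + 42 = 4042 (decimal)
Convert 0o22620 (octal) → 2×4096 + 2×512 + 6×64 + 2×8 = 9616 (decimal)
Difference: |4042 - 9616| = 5574
5574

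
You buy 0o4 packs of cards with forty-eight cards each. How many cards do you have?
Convert forty-eight (English words) → 48 (decimal)
Convert 0o4 (octal) → 4 (decimal)
Compute 48 × 4 = 192
192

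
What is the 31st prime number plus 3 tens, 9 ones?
The 31st prime number = 127
Convert 3 tens, 9 ones (place-value notation) → 3×10 + 9 = 39 (decimal)
Compute 127 + 39 = 166
166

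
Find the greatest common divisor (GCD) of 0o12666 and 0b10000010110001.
Convert 0o12666 (octal) → 1×4096 + 2×512 + 6×64 + 6×8 + 6 = 5558 (decimal)
Convert 0b10000010110001 (binary) → 8192 + 128 + 32 + 16 + 1 = 8369 (decimal)
Compute gcd(5558, 8369) = 1
1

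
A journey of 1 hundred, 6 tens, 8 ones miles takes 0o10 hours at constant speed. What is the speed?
Convert 1 hundred, 6 tens, 8 ones (place-value notation) → 1×100 + 6×10 + 8 = 168 (decimal)
Convert 0o10 (octal) → 1×8 = 8 (decimal)
Compute 168 ÷ 8 = 21
21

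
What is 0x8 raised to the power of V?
Convert 0x8 (hexadecimal) → 8 (decimal)
Convert V (Roman numeral) → 5 (decimal)
Compute 8 ^ 5 = 32768
32768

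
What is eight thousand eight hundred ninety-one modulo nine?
Convert eight thousand eight hundred ninety-one (English words) → 8×1000 + 8×100 + 91 = 8891 (decimal)
Convert nine (English words) → 9 (decimal)
Compute 8891 mod 9 = 8
8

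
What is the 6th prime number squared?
The 6th prime number = 13
Compute 13² = 13 × 13 = 169
169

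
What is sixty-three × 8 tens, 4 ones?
Convert sixty-three (English words) → 63 (decimal)
Convert 8 tens, 4 ones (place-value notation) → 8×10 + 4 = 84 (decimal)
Compute 63 × 84 = 5292
5292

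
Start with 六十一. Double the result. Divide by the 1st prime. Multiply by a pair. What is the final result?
Convert 六十一 (Chinese numeral) → 6×10 + 1 = 61 (decimal)
Start: 61
61 × 2 = 122
Convert the 1st prime (prime index) → 2 (decimal)
122 ÷ 2 = 61
Convert a pair (colloquial) → 2 (decimal)
61 × 2 = 122
122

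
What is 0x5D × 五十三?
Convert 0x5D (hexadecimal) → 5×16 + 13 = 93 (decimal)
Convert 五十三 (Chinese numeral) → 5×10 + 3 = 53 (decimal)
Compute 93 × 53 = 4929
4929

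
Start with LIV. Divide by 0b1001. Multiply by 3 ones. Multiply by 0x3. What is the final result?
Convert LIV (Roman numeral) → 50 + 4 = 54 (decimal)
Start: 54
Convert 0b1001 (binary) → 8 + 1 = 9 (decimal)
54 ÷ 9 = 6
Convert 3 ones (place-value notation) → 3 (decimal)
6 × 3 = 18
Convert 0x3 (hexadecimal) → 3 (decimal)
18 × 3 = 54
54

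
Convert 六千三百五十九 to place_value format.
Convert 六千三百五十九 (Chinese numeral) → 6×1000 + 3×100 + 5×10 + 9 = 6359 (decimal)
Convert 6359 (decimal) → 6359 = 6×1000 + 3×100 + 5×10 + 9 → 6 thousands, 3 hundreds, 5 tens, 9 ones (place-value notation)
6 thousands, 3 hundreds, 5 tens, 9 ones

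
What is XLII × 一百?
Convert XLII (Roman numeral) → 40 + 1 + 1 = 42 (decimal)
Convert 一百 (Chinese numeral) → 1×100 = 100 (decimal)
Compute 42 × 100 = 4200
4200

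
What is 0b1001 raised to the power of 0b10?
Convert 0b1001 (binary) → 8 + 1 = 9 (decimal)
Convert 0b10 (binary) → 2 (decimal)
Compute 9 ^ 2 = 81
81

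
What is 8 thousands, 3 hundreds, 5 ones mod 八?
Convert 8 thousands, 3 hundreds, 5 ones (place-value notation) → 8×1000 + 3×100 + 5 = 8305 (decimal)
Convert 八 (Chinese numeral) → 8 (decimal)
Compute 8305 mod 8 = 1
1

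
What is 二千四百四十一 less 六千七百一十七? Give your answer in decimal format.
Convert 二千四百四十一 (Chinese numeral) → 2×1000 + 4×100 + 4×10 + 1 = 2441 (decimal)
Convert 六千七百一十七 (Chinese numeral) → 6×1000 + 7×100 + 1×10 + 7 = 6717 (decimal)
Compute 2441 - 6717 = -4276
-4276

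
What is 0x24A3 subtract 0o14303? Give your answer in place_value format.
Convert 0x24A3 (hexadecimal) → 2×4096 + 4×256 + 10×16 + 3 = 9379 (decimal)
Convert 0o14303 (octal) → 1×4096 + 4×512 + 3×64 + 3 = 6339 (decimal)
Compute 9379 - 6339 = 3040
Convert 3040 (decimal) → 3040 = 3×1000 + 4×10 → 3 thousands, 4 tens (place-value notation)
3 thousands, 4 tens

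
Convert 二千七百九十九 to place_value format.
Convert 二千七百九十九 (Chinese numeral) → 2×1000 + 7×100 + 9×10 + 9 = 2799 (decimal)
Convert 2799 (decimal) → 2799 = 2×1000 + 7×100 + 9×10 + 9 → 2 thousands, 7 hundreds, 9 tens, 9 ones (place-value notation)
2 thousands, 7 hundreds, 9 tens, 9 ones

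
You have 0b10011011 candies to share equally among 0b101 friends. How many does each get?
Convert 0b10011011 (binary) → 128 + 16 + 8 + 2 + 1 = 155 (decimal)
Convert 0b101 (binary) → 4 + 1 = 5 (decimal)
Compute 155 ÷ 5 = 31
31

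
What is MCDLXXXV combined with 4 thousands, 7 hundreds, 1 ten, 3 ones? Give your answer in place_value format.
Convert MCDLXXXV (Roman numeral) → 1000 + 400 + 50 + 10 + 10 + 10 + 5 = 1485 (decimal)
Convert 4 thousands, 7 hundreds, 1 ten, 3 ones (place-value notation) → 4×1000 + 7×100 + 1×10 + 3 = 4713 (decimal)
Compute 1485 + 4713 = 6198
Convert 6198 (decimal) → 6198 = 6×1000 + 1×100 + 9×10 + 8 → 6 thousands, 1 hundred, 9 tens, 8 ones (place-value notation)
6 thousands, 1 hundred, 9 tens, 8 ones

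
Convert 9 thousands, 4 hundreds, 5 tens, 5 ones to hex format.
Convert 9 thousands, 4 hundreds, 5 tens, 5 ones (place-value notation) → 9×1000 + 4×100 + 5×10 + 5 = 9455 (decimal)
Convert 9455 (decimal) → 9455 = 2×4096 + 4×256 + 14×16 + 15 → 0x24EF (hexadecimal)
0x24EF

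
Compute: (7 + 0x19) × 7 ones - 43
Convert 0x19 (hexadecimal) → 1×16 + 9 = 25 (decimal)
Convert 7 ones (place-value notation) → 7 (decimal)
Expression in decimal: (7 + 25) × 7 - 43
Parentheses first: 7 + 25 = 32
Multiply: 32 × 7 = 224
Subtract: 224 - 43 = 181
181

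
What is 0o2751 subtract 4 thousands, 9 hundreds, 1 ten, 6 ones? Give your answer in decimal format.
Convert 0o2751 (octal) → 2×512 + 7×64 + 5×8 + 1 = 1513 (decimal)
Convert 4 thousands, 9 hundreds, 1 ten, 6 ones (place-value notation) → 4×1000 + 9×100 + 1×10 + 6 = 4916 (decimal)
Compute 1513 - 4916 = -3403
-3403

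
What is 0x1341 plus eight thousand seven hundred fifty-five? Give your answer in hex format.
Convert 0x1341 (hexadecimal) → 1×4096 + 3×256 + 4×16 + 1 = 4929 (decimal)
Convert eight thousand seven hundred fifty-five (English words) → 8×1000 + 7×100 + 55 = 8755 (decimal)
Compute 4929 + 8755 = 13684
Convert 13684 (decimal) → 13684 = 3×4096 + 5×256 + 7×16 + 4 → 0x3574 (hexadecimal)
0x3574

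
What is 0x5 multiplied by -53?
Convert 0x5 (hexadecimal) → 5 (decimal)
Compute 5 × -53 = -265
-265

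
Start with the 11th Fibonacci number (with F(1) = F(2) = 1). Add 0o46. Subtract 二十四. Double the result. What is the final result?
Convert the 11th Fibonacci number (with F(1) = F(2) = 1) (Fibonacci index) → 1, 1, 2, 3, 5, 8, 13, 21, 34, 55, 89 → 89 (decimal)
Start: 89
Convert 0o46 (octal) → 4×8 + 6 = 38 (decimal)
89 + 38 = 127
Convert 二十四 (Chinese numeral) → 2×10 + 4 = 24 (decimal)
127 - 24 = 103
103 × 2 = 206
206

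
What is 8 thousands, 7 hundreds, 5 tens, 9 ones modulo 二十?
Convert 8 thousands, 7 hundreds, 5 tens, 9 ones (place-value notation) → 8×1000 + 7×100 + 5×10 + 9 = 8759 (decimal)
Convert 二十 (Chinese numeral) → 2×10 = 20 (decimal)
Compute 8759 mod 20 = 19
19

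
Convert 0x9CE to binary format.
Convert 0x9CE (hexadecimal) → 9×256 + 12×16 + 14 = 2510 (decimal)
Convert 2510 (decimal) → 2510 = 2048 + 256 + 128 + 64 + 8 + 4 + 2 → 0b100111001110 (binary)
0b100111001110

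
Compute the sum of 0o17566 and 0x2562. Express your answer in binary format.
Convert 0o17566 (octal) → 1×4096 + 7×512 + 5×64 + 6×8 + 6 = 8054 (decimal)
Convert 0x2562 (hexadecimal) → 2×4096 + 5×256 + 6×16 + 2 = 9570 (decimal)
Compute 8054 + 9570 = 17624
Convert 17624 (decimal) → 17624 = 16384 + 1024 + 128 + 64 + 16 + 8 → 0b100010011011000 (binary)
0b100010011011000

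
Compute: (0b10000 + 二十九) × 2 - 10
Convert 0b10000 (binary) → 16 (decimal)
Convert 二十九 (Chinese numeral) → 2×10 + 9 = 29 (decimal)
Expression in decimal: (16 + 29) × 2 - 10
Parentheses first: 16 + 29 = 45
Multiply: 45 × 2 = 90
Subtract: 90 - 10 = 80
80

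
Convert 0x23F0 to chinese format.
Convert 0x23F0 (hexadecimal) → 2×4096 + 3×256 + 15×16 = 9200 (decimal)
Convert 9200 (decimal) → 9200 = 9×1000 + 2×100 → 九千二百 (Chinese numeral)
九千二百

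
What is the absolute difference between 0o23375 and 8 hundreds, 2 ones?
Convert 0o23375 (octal) → 2×4096 + 3×512 + 3×64 + 7×8 + 5 = 9981 (decimal)
Convert 8 hundreds, 2 ones (place-value notation) → 8×100 + 2 = 802 (decimal)
Compute |9981 - 802| = 9179
9179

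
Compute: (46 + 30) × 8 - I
Convert I (Roman numeral) → 1 (decimal)
Expression in decimal: (46 + 30) × 8 - 1
Parentheses first: 46 + 30 = 76
Multiply: 76 × 8 = 608
Subtract: 608 - 1 = 607
607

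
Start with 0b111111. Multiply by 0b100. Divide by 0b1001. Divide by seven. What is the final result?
Convert 0b111111 (binary) → 32 + 16 + 8 + 4 + 2 + 1 = 63 (decimal)
Start: 63
Convert 0b100 (binary) → 4 (decimal)
63 × 4 = 252
Convert 0b1001 (binary) → 8 + 1 = 9 (decimal)
252 ÷ 9 = 28
Convert seven (English words) → 7 (decimal)
28 ÷ 7 = 4
4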